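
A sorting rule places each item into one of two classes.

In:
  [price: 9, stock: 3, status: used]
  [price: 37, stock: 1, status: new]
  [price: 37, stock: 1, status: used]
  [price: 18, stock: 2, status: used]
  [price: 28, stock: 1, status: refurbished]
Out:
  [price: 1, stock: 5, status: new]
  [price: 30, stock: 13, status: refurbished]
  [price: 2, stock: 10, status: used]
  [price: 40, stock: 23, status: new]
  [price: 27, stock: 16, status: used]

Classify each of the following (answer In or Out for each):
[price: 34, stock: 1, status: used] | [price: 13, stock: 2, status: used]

A rule that fits every label: stock ≤ 3 — true of each 'In' example, false of each 'Out' one.
[price: 34, stock: 1, status: used] — stock = 1, hence In.
[price: 13, stock: 2, status: used] — stock = 2, hence In.

In, In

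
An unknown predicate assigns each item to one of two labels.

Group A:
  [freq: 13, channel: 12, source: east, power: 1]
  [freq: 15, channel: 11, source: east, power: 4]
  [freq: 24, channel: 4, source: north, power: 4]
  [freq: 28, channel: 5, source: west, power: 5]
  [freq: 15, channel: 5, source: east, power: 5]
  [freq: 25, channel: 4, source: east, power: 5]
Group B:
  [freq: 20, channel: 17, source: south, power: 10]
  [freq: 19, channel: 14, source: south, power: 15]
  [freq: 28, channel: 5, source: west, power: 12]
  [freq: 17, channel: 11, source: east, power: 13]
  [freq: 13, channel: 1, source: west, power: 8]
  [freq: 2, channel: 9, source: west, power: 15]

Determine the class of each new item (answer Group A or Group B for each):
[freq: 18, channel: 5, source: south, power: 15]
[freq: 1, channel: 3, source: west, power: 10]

Group B, Group B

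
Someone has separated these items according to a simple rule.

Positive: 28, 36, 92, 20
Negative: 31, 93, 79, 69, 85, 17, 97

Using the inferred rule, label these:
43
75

The classifier is using: even.
43: 43 is odd — does not pass, so Negative.
75: 75 is odd — does not pass, so Negative.

Negative, Negative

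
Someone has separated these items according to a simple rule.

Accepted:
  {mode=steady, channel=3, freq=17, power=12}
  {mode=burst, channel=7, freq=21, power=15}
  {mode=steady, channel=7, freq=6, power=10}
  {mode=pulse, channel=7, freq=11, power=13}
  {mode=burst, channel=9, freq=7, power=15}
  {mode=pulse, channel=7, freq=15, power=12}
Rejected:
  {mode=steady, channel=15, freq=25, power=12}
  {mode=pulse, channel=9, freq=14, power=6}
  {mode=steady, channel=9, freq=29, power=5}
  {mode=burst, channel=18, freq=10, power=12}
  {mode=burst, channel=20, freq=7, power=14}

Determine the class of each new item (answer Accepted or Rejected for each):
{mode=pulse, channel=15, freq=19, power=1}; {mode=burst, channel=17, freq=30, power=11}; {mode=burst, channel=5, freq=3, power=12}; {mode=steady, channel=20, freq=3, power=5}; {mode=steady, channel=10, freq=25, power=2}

The classifier is using: channel ≤ 9 AND power ≥ 10.
{mode=pulse, channel=15, freq=19, power=1} → channel = 15, power = 1 → Rejected.
{mode=burst, channel=17, freq=30, power=11} → channel = 17, power = 11 → Rejected.
{mode=burst, channel=5, freq=3, power=12} → channel = 5, power = 12 → Accepted.
{mode=steady, channel=20, freq=3, power=5} → channel = 20, power = 5 → Rejected.
{mode=steady, channel=10, freq=25, power=2} → channel = 10, power = 2 → Rejected.

Rejected, Rejected, Accepted, Rejected, Rejected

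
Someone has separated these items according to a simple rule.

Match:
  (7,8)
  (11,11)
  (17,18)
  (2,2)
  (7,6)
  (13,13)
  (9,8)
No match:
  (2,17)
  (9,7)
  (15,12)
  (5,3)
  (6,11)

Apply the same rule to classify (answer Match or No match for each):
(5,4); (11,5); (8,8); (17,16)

A rule that fits every label: |first − second| ≤ 1 — true of each 'Match' example, false of each 'No match' one.
(5,4) → |5−4| = 1 → Match.
(11,5) → |11−5| = 6 → No match.
(8,8) → |8−8| = 0 → Match.
(17,16) → |17−16| = 1 → Match.

Match, No match, Match, Match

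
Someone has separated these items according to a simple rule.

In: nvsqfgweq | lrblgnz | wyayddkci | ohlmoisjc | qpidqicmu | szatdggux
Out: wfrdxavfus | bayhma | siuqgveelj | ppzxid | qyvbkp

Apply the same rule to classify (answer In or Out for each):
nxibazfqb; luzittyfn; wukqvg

The classifier is using: odd length.
nxibazfqb: length 9, fits → In.
luzittyfn: length 9, fits → In.
wukqvg: length 6, does not pass → Out.

In, In, Out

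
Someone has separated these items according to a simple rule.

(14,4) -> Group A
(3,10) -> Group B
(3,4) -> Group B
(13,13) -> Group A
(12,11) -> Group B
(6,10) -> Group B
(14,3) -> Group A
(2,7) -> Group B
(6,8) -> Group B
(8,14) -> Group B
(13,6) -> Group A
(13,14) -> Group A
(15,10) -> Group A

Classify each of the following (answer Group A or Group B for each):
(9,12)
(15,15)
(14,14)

The distinguishing property — first ≥ 13 — holds for all the 'Group A' cases and none of the 'Group B' cases.

Group B, Group A, Group A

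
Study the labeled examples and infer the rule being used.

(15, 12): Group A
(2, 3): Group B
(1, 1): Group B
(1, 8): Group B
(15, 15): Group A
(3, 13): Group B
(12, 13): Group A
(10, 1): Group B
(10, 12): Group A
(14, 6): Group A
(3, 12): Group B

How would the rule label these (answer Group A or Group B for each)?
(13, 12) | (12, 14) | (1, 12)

Group A, Group A, Group B

One predicate separates the groups cleanly: sum ≥ 20.
(13, 12) — 13+12 = 25, hence Group A.
(12, 14) — 12+14 = 26, hence Group A.
(1, 12) — 1+12 = 13, hence Group B.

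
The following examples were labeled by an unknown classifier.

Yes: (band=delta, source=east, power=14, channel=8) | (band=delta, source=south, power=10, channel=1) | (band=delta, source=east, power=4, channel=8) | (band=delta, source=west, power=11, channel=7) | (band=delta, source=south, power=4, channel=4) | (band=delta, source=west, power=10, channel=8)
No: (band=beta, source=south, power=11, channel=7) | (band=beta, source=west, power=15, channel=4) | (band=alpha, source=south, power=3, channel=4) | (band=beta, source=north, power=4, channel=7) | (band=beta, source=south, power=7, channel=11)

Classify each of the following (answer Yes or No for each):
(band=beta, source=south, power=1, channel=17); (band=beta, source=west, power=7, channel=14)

All 'Yes' examples share one property — band is delta — and every 'No' example lacks it.
(band=beta, source=south, power=1, channel=17): No (band is beta). (band=beta, source=west, power=7, channel=14): No (band is beta).

No, No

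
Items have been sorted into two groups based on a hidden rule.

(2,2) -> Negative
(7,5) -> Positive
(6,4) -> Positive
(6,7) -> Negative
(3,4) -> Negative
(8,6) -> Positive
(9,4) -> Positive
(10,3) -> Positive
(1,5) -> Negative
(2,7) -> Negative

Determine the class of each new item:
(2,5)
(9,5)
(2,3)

Negative, Positive, Negative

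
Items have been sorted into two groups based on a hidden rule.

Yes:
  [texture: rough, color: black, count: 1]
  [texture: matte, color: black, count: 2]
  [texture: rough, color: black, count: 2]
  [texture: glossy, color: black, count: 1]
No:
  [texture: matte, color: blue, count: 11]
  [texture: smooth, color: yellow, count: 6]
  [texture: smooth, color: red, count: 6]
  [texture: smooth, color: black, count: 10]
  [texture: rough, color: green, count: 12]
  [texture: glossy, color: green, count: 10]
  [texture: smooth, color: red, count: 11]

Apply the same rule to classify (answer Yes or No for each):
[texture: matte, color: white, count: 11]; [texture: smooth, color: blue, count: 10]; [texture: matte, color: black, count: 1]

No, No, Yes

Every 'Yes' example satisfies: count ≤ 2. None of the 'No' examples do.
[texture: matte, color: white, count: 11]: count = 11, doesn't match → No. [texture: smooth, color: blue, count: 10]: count = 10, doesn't match → No. [texture: matte, color: black, count: 1]: count = 1, passes → Yes.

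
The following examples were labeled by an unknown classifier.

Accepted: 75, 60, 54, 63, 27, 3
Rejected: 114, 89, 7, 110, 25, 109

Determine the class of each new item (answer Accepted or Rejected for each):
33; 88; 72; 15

One predicate separates the groups cleanly: multiple of 3 AND at most 75.
33: 33 = 3·11, 33 ≤ 75 — has this property, so Accepted.
88: 88 = 3·29 + 1, 88 > 75 — doesn't match, so Rejected.
72: 72 = 3·24, 72 ≤ 75 — has this property, so Accepted.
15: 15 = 3·5, 15 ≤ 75 — has this property, so Accepted.

Accepted, Rejected, Accepted, Accepted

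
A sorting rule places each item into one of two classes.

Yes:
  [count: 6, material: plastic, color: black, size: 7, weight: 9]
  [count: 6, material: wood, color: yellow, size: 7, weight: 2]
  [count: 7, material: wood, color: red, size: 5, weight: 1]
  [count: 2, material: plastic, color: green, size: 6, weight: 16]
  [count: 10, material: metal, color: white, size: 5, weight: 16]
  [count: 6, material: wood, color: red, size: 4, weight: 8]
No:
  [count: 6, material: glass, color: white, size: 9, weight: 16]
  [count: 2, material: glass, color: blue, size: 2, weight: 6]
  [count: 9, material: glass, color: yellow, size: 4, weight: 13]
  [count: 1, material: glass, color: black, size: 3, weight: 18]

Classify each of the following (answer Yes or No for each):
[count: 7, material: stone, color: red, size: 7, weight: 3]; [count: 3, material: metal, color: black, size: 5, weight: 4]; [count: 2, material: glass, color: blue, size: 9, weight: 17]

Yes, Yes, No

'Yes' ⟺ material is not glass.
[count: 7, material: stone, color: red, size: 7, weight: 3]: material is stone, passes → Yes.
[count: 3, material: metal, color: black, size: 5, weight: 4]: material is metal, passes → Yes.
[count: 2, material: glass, color: blue, size: 9, weight: 17]: material is glass, doesn't match → No.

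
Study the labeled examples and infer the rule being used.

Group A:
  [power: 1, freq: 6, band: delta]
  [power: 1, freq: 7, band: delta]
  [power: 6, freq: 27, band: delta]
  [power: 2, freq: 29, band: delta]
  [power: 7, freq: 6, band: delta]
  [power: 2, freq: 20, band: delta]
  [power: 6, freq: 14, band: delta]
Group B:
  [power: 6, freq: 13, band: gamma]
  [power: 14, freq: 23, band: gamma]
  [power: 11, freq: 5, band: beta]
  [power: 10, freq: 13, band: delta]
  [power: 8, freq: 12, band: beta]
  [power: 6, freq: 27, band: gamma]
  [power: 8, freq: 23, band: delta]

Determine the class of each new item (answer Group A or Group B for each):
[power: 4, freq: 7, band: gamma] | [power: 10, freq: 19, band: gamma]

Group B, Group B

The common property of the 'Group A' items is: band is delta AND power ≤ 7. No 'Group B' item has it.
[power: 4, freq: 7, band: gamma] → band is gamma, power = 4 → Group B. [power: 10, freq: 19, band: gamma] → band is gamma, power = 10 → Group B.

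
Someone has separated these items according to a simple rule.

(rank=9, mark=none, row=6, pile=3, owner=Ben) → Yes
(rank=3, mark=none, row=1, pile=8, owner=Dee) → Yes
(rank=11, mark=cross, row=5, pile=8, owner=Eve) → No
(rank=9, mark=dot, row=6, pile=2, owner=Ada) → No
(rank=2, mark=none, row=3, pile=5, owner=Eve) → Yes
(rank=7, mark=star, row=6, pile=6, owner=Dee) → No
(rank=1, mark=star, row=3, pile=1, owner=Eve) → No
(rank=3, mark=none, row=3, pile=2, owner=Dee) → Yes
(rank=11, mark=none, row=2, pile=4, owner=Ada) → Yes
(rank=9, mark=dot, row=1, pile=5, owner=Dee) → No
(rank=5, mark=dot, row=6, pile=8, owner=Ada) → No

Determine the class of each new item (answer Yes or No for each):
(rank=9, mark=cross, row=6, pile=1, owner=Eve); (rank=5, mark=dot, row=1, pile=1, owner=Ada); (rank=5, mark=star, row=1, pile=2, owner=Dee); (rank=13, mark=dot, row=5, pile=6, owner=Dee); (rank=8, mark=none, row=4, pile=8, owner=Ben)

No, No, No, No, Yes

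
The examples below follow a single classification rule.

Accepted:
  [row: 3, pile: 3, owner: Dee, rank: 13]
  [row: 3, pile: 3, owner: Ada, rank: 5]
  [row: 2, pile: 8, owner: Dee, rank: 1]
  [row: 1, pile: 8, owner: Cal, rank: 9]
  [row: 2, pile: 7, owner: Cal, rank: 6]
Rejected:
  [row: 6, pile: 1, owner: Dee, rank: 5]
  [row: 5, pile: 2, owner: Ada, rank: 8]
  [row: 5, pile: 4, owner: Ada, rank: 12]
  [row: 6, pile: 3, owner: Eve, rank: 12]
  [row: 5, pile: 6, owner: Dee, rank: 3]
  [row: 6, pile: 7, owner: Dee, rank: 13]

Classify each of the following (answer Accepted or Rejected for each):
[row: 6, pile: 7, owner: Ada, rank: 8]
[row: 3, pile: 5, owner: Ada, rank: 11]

The classifier is using: row ≤ 3.
Rejected: [row: 6, pile: 7, owner: Ada, rank: 8], since row = 6. Accepted: [row: 3, pile: 5, owner: Ada, rank: 11], since row = 3.

Rejected, Accepted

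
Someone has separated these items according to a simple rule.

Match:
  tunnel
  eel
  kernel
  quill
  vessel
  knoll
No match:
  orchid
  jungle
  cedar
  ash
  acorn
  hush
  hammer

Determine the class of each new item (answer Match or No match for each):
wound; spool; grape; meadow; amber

No match, Match, No match, No match, No match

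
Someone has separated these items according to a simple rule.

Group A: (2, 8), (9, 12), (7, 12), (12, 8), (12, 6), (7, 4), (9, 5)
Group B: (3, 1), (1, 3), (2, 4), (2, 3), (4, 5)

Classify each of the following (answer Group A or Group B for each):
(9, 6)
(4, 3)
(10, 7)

The common property of the 'Group A' items is: sum ≥ 10. No 'Group B' item has it.
(9, 6): 9+6 = 15 — satisfies this, so Group A. (4, 3): 4+3 = 7 — doesn't match, so Group B. (10, 7): 10+7 = 17 — satisfies this, so Group A.

Group A, Group B, Group A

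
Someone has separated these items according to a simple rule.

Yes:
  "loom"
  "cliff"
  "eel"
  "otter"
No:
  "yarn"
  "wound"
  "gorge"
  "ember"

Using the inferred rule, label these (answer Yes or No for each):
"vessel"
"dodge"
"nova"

The simplest hypothesis consistent with all the labels is: has a double letter.
"vessel" → 'ss' doubled → Yes.
"dodge" → no doubled letter → No.
"nova" → no doubled letter → No.

Yes, No, No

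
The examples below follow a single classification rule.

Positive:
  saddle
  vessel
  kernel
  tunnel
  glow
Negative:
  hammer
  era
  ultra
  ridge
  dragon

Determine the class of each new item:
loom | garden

The distinguishing property — even length AND contains 'l' — holds for all the 'Positive' cases and none of the 'Negative' cases.
loom: length 4, has 'l', has this property → Positive.
garden: length 6, no 'l', doesn't qualify → Negative.

Positive, Negative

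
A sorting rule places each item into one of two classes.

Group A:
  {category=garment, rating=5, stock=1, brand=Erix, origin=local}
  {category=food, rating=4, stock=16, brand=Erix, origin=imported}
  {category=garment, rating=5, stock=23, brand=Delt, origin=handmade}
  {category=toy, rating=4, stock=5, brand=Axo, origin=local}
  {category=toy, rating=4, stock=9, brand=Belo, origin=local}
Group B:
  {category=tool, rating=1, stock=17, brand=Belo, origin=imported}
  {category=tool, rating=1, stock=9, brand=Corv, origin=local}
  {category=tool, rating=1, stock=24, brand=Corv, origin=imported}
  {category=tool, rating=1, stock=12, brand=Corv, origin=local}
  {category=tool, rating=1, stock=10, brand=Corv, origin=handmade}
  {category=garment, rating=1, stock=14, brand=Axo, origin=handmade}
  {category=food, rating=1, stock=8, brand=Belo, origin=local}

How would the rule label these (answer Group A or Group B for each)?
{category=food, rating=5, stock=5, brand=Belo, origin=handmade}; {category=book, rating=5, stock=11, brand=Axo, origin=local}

The pattern is that an item is 'Group A' exactly when: rating ≥ 4.

Group A, Group A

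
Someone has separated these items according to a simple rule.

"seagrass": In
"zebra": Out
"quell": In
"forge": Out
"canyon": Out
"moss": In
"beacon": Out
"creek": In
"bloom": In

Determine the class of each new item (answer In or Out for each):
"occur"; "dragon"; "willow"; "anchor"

In, Out, In, Out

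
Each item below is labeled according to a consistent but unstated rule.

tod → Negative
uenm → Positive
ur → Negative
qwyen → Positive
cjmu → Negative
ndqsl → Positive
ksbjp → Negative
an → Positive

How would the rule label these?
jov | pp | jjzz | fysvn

Negative, Negative, Negative, Positive

The rule appears to be: contains 'n'.
jov: no 'n', doesn't match → Negative. pp: no 'n', doesn't match → Negative. jjzz: no 'n', doesn't match → Negative. fysvn: has 'n', qualifies → Positive.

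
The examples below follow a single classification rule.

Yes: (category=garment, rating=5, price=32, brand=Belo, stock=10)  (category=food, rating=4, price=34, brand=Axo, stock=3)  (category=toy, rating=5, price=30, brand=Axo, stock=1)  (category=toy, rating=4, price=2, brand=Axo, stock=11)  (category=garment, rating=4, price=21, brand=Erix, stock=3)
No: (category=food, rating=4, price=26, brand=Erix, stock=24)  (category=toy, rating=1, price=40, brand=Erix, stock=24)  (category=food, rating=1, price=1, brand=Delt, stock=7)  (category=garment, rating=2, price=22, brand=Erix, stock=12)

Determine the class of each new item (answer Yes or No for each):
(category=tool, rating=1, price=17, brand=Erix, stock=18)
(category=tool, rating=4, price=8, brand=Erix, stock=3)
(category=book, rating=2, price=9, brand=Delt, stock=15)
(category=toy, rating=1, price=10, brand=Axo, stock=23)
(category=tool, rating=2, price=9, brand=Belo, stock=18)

The simplest hypothesis consistent with all the labels is: stock ≤ 11 AND price ≥ 2.
(category=tool, rating=1, price=17, brand=Erix, stock=18) → stock = 18, price = 17 → No.
(category=tool, rating=4, price=8, brand=Erix, stock=3) → stock = 3, price = 8 → Yes.
(category=book, rating=2, price=9, brand=Delt, stock=15) → stock = 15, price = 9 → No.
(category=toy, rating=1, price=10, brand=Axo, stock=23) → stock = 23, price = 10 → No.
(category=tool, rating=2, price=9, brand=Belo, stock=18) → stock = 18, price = 9 → No.

No, Yes, No, No, No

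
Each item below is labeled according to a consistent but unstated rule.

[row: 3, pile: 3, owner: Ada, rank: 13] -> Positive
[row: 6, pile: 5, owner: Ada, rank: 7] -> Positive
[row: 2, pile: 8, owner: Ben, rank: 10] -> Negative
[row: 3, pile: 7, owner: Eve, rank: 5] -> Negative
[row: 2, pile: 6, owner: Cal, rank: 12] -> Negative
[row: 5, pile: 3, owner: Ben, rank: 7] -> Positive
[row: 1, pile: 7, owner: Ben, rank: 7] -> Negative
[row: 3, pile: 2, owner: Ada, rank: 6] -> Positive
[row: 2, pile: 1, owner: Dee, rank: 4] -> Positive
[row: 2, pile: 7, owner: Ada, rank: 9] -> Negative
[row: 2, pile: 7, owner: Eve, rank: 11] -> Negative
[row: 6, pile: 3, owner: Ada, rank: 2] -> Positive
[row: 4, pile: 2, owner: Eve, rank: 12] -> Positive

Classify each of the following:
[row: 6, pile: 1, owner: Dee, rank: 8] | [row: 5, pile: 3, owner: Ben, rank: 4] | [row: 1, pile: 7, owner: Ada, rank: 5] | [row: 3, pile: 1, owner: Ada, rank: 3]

One predicate separates the groups cleanly: pile ≤ 5.

Positive, Positive, Negative, Positive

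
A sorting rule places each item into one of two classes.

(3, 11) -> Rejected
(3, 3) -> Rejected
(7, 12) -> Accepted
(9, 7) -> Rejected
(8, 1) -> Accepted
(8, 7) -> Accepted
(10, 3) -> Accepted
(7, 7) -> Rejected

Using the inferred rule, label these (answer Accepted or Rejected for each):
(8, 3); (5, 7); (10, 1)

Accepted, Rejected, Accepted

The rule appears to be: sum is odd.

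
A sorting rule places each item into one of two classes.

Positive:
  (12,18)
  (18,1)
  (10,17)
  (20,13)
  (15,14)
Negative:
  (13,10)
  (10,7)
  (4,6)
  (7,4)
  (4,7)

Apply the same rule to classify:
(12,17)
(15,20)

The pattern is that an item is 'Positive' exactly when: max ≥ 14.
(12,17) — max 17, hence Positive. (15,20) — max 20, hence Positive.

Positive, Positive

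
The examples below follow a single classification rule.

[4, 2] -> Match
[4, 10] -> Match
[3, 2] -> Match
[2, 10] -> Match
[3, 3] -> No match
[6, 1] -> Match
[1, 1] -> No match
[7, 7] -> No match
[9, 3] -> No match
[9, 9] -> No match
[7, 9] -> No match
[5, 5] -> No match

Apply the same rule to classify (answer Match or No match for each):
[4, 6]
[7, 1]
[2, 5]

The simplest hypothesis consistent with all the labels is: product is even.
[4, 6] — 4·6 = 24, hence Match. [7, 1] — 7·1 = 7, hence No match. [2, 5] — 2·5 = 10, hence Match.

Match, No match, Match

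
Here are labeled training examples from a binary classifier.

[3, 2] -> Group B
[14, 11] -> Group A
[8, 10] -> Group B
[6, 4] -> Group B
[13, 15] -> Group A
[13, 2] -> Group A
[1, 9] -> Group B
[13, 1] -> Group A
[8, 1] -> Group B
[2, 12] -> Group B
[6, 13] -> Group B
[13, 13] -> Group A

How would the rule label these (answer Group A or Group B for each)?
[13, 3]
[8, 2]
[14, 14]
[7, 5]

Group A, Group B, Group A, Group B

All 'Group A' examples share one property — first ≥ 9 — and every 'Group B' example lacks it.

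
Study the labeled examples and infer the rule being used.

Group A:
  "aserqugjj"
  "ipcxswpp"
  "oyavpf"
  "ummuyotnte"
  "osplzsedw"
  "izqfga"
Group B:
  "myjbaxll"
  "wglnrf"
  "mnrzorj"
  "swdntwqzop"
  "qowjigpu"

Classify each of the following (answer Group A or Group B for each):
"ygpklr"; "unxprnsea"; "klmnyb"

Group B, Group A, Group B

The distinguishing property — starts with a vowel — holds for all the 'Group A' cases and none of the 'Group B' cases.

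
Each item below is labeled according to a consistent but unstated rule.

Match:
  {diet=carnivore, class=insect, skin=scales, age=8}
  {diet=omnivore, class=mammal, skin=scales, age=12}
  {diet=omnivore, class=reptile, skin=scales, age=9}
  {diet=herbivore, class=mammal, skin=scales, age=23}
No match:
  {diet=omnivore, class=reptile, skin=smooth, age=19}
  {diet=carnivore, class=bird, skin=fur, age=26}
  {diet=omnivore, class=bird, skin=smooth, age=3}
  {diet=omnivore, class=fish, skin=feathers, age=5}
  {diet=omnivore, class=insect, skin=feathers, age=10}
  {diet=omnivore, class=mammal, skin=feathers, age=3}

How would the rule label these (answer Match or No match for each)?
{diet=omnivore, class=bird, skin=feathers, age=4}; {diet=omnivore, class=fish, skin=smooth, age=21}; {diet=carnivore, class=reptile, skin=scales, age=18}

Checking candidate rules against both groups, what survives is: skin is scales.
{diet=omnivore, class=bird, skin=feathers, age=4} → skin is feathers → No match.
{diet=omnivore, class=fish, skin=smooth, age=21} → skin is smooth → No match.
{diet=carnivore, class=reptile, skin=scales, age=18} → skin is scales → Match.

No match, No match, Match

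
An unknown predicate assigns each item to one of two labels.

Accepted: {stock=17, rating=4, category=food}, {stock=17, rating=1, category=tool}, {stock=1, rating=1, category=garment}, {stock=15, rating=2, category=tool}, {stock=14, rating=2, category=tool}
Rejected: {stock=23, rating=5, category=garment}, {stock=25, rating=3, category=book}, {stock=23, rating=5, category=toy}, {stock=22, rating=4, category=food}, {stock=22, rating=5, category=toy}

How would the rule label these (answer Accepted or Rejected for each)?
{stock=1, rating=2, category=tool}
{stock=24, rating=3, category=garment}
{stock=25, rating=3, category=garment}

Accepted, Rejected, Rejected

The distinguishing property — stock ≤ 17 — holds for all the 'Accepted' cases and none of the 'Rejected' cases.
{stock=1, rating=2, category=tool} — stock = 1, hence Accepted. {stock=24, rating=3, category=garment} — stock = 24, hence Rejected. {stock=25, rating=3, category=garment} — stock = 25, hence Rejected.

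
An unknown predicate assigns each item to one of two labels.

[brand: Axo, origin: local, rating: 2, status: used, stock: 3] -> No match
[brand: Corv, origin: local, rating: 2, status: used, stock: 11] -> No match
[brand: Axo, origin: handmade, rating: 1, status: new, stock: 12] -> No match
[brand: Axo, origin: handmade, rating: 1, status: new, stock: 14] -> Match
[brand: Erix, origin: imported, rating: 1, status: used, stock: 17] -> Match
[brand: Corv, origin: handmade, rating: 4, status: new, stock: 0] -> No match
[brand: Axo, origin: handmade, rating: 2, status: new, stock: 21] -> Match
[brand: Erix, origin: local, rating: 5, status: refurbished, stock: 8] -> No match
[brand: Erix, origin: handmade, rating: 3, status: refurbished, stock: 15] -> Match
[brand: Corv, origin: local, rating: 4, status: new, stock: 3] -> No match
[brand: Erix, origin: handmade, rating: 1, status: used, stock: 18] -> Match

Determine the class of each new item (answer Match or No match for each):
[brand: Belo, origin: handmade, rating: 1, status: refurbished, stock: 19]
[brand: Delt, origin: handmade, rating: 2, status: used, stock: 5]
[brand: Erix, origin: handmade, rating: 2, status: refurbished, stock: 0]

The common property of the 'Match' items is: stock ≥ 14. No 'No match' item has it.
[brand: Belo, origin: handmade, rating: 1, status: refurbished, stock: 19]: stock = 19 — meets the rule, so Match. [brand: Delt, origin: handmade, rating: 2, status: used, stock: 5]: stock = 5 — lacks this property, so No match. [brand: Erix, origin: handmade, rating: 2, status: refurbished, stock: 0]: stock = 0 — lacks this property, so No match.

Match, No match, No match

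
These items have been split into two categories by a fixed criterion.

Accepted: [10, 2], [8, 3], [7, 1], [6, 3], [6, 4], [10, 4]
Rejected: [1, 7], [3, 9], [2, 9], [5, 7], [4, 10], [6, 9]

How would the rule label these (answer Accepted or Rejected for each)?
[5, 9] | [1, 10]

Rejected, Rejected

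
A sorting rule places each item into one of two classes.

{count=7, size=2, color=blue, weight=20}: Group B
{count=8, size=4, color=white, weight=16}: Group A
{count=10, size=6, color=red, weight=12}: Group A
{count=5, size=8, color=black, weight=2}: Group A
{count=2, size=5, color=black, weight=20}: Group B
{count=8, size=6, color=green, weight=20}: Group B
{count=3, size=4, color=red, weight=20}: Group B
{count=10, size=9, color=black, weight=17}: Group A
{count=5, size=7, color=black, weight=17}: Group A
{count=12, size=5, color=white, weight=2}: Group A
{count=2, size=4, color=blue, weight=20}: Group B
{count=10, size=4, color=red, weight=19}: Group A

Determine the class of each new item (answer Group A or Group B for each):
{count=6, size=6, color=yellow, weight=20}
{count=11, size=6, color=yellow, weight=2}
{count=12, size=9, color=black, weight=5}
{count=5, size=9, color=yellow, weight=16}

Group B, Group A, Group A, Group A

The classifier is using: weight ≤ 19.
{count=6, size=6, color=yellow, weight=20}: Group B (weight = 20). {count=11, size=6, color=yellow, weight=2}: Group A (weight = 2). {count=12, size=9, color=black, weight=5}: Group A (weight = 5). {count=5, size=9, color=yellow, weight=16}: Group A (weight = 16).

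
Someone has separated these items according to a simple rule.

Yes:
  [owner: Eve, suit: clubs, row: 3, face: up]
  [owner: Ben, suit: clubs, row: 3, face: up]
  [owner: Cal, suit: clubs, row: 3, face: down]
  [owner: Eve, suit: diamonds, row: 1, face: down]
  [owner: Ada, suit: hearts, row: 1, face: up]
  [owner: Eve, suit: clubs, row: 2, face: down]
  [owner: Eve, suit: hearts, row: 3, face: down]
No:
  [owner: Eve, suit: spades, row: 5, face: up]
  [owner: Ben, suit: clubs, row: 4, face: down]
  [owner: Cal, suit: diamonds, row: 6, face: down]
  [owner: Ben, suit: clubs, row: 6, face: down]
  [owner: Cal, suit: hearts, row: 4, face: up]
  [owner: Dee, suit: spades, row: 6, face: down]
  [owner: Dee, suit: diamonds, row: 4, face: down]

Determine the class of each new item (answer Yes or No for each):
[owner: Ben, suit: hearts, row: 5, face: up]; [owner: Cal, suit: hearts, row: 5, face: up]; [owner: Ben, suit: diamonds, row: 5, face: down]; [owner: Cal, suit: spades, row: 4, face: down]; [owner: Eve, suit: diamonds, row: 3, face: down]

No, No, No, No, Yes

Rule: row ≤ 3. This holds for each 'Yes' example and fails for each 'No' one.
[owner: Ben, suit: hearts, row: 5, face: up]: row = 5 — lacks this property, so No.
[owner: Cal, suit: hearts, row: 5, face: up]: row = 5 — lacks this property, so No.
[owner: Ben, suit: diamonds, row: 5, face: down]: row = 5 — lacks this property, so No.
[owner: Cal, suit: spades, row: 4, face: down]: row = 4 — lacks this property, so No.
[owner: Eve, suit: diamonds, row: 3, face: down]: row = 3 — satisfies this, so Yes.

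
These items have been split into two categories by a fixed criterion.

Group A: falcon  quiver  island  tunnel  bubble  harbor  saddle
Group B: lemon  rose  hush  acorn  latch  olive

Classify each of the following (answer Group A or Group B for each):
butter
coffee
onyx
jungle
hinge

Group A, Group A, Group B, Group A, Group B

The common property of the 'Group A' items is: length 6. No 'Group B' item has it.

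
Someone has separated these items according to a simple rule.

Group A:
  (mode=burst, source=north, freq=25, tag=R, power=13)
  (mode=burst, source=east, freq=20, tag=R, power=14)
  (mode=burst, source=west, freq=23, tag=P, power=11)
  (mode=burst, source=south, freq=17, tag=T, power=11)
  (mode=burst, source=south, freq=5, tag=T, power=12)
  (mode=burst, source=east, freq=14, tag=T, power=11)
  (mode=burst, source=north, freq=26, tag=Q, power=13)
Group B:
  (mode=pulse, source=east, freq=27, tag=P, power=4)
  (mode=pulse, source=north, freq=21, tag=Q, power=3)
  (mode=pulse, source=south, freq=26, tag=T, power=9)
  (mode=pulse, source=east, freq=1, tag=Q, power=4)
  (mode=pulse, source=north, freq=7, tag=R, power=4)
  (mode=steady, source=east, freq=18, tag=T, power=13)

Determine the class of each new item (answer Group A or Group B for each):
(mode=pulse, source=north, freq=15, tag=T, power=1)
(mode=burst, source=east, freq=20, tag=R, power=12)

One predicate separates the groups cleanly: mode is burst.
(mode=pulse, source=north, freq=15, tag=T, power=1) → mode is pulse → Group B.
(mode=burst, source=east, freq=20, tag=R, power=12) → mode is burst → Group A.

Group B, Group A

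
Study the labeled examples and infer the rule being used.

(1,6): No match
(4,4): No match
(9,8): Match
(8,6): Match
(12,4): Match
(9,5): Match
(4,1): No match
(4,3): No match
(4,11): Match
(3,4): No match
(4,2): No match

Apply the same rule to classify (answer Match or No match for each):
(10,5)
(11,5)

The common property of the 'Match' items is: sum ≥ 14. No 'No match' item has it.
(10,5): 10+5 = 15 — checks out, so Match.
(11,5): 11+5 = 16 — checks out, so Match.

Match, Match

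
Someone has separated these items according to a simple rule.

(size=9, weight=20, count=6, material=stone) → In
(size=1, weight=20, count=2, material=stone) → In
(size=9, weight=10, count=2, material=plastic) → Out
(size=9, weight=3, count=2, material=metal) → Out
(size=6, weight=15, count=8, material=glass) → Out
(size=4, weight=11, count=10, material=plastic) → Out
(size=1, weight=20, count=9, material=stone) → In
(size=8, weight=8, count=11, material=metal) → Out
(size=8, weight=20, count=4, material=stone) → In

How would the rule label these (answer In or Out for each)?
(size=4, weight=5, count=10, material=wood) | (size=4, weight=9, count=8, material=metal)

The rule appears to be: material is stone.
(size=4, weight=5, count=10, material=wood): material is wood — does not pass, so Out. (size=4, weight=9, count=8, material=metal): material is metal — does not pass, so Out.

Out, Out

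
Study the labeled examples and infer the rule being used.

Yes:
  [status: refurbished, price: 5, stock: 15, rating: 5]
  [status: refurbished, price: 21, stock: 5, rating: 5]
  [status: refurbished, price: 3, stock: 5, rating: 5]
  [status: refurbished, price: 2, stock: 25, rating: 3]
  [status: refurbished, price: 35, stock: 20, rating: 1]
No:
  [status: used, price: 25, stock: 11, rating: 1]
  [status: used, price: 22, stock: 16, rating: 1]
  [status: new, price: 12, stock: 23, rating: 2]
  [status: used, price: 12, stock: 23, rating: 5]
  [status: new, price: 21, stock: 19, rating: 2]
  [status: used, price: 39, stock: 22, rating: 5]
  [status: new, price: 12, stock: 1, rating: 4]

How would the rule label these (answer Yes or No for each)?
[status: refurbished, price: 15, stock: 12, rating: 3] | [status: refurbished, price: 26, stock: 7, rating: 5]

Yes, Yes

One predicate separates the groups cleanly: status is refurbished.
[status: refurbished, price: 15, stock: 12, rating: 3] → status is refurbished → Yes. [status: refurbished, price: 26, stock: 7, rating: 5] → status is refurbished → Yes.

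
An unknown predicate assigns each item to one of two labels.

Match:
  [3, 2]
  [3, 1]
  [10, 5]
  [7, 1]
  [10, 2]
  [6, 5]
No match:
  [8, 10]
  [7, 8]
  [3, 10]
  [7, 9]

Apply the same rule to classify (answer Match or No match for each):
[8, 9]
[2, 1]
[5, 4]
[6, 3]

No match, Match, Match, Match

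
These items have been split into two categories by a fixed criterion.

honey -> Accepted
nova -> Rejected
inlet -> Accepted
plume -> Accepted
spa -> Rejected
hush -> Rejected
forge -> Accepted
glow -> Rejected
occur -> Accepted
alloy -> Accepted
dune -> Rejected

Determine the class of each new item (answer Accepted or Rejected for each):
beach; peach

Accepted, Accepted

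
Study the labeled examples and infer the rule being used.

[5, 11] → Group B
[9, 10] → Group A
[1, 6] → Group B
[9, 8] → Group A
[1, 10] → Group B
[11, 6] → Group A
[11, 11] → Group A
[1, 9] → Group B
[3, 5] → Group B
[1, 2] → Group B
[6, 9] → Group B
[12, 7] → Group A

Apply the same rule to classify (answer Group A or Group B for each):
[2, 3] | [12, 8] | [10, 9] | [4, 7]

The simplest hypothesis consistent with all the labels is: sum ≥ 17.
[2, 3]: 2+3 = 5, lacks this property → Group B.
[12, 8]: 12+8 = 20, meets the rule → Group A.
[10, 9]: 10+9 = 19, meets the rule → Group A.
[4, 7]: 4+7 = 11, lacks this property → Group B.

Group B, Group A, Group A, Group B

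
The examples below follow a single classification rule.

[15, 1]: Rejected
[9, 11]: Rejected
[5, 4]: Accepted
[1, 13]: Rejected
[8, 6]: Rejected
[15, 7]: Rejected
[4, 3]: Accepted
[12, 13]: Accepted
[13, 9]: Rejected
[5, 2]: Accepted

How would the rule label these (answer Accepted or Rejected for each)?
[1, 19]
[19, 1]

Rejected, Rejected

The distinguishing property — sum is odd — holds for all the 'Accepted' cases and none of the 'Rejected' cases.
[1, 19]: 1+19 = 20, lacks this property → Rejected.
[19, 1]: 19+1 = 20, lacks this property → Rejected.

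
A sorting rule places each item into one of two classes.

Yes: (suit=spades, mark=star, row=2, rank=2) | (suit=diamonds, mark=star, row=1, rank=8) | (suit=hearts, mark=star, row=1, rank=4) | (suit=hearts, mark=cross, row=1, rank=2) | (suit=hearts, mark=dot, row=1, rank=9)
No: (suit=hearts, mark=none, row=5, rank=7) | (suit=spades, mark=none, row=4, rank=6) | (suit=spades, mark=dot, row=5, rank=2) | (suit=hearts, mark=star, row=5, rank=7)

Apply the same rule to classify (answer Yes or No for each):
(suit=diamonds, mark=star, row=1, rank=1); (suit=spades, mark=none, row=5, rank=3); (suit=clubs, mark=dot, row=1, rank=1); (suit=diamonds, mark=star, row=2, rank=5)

Yes, No, Yes, Yes

All 'Yes' examples share one property — row ≤ 2 — and every 'No' example lacks it.
(suit=diamonds, mark=star, row=1, rank=1) → row = 1 → Yes.
(suit=spades, mark=none, row=5, rank=3) → row = 5 → No.
(suit=clubs, mark=dot, row=1, rank=1) → row = 1 → Yes.
(suit=diamonds, mark=star, row=2, rank=5) → row = 2 → Yes.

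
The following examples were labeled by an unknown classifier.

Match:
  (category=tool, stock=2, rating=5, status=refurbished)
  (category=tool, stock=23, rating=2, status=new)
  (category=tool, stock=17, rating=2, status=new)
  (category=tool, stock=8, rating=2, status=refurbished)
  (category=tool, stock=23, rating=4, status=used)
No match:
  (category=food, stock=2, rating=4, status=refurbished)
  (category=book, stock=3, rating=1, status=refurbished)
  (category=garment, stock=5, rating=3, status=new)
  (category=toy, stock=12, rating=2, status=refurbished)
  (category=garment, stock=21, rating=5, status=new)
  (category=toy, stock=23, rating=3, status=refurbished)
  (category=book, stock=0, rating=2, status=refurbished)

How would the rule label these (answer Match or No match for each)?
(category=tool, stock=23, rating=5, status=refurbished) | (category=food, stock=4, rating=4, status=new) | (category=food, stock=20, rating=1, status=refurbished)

Comparing the two groups points to one rule — category is tool.
(category=tool, stock=23, rating=5, status=refurbished) — category is tool, hence Match.
(category=food, stock=4, rating=4, status=new) — category is food, hence No match.
(category=food, stock=20, rating=1, status=refurbished) — category is food, hence No match.

Match, No match, No match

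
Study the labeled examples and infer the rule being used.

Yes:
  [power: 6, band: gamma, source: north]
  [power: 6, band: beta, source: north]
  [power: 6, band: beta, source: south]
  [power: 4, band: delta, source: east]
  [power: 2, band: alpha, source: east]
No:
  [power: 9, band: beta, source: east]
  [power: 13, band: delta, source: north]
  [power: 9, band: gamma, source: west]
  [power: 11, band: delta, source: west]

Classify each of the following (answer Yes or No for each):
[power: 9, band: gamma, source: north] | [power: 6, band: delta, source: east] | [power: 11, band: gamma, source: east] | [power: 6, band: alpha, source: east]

No, Yes, No, Yes

The simplest hypothesis consistent with all the labels is: power ≤ 6.
No: [power: 9, band: gamma, source: north], since power = 9.
Yes: [power: 6, band: delta, source: east], since power = 6.
No: [power: 11, band: gamma, source: east], since power = 11.
Yes: [power: 6, band: alpha, source: east], since power = 6.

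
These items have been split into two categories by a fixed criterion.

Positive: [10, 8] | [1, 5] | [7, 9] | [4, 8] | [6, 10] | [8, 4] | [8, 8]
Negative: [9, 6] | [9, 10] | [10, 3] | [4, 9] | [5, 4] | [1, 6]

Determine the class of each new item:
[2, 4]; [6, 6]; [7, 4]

All 'Positive' examples share one property — sum is even — and every 'Negative' example lacks it.
Positive: [2, 4], since 2+4 = 6. Positive: [6, 6], since 6+6 = 12. Negative: [7, 4], since 7+4 = 11.

Positive, Positive, Negative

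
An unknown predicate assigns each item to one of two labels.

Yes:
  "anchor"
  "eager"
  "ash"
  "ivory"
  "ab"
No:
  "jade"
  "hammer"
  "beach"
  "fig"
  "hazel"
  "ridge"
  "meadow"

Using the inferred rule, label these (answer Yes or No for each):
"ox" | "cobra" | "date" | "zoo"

Yes, No, No, No

All 'Yes' examples share one property — starts with a vowel — and every 'No' example lacks it.
"ox" → starts with 'o' → Yes. "cobra" → starts with 'c' → No. "date" → starts with 'd' → No. "zoo" → starts with 'z' → No.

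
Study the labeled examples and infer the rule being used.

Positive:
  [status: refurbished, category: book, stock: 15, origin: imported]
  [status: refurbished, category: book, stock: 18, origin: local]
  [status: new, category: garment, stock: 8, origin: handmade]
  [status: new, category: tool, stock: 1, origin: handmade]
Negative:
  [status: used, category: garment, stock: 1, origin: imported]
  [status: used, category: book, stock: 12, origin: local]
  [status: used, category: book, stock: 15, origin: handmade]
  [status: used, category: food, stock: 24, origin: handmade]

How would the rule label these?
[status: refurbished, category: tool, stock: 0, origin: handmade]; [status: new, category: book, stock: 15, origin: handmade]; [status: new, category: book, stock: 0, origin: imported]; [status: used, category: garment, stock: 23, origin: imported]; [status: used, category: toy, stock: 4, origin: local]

All 'Positive' examples share one property — status is not used — and every 'Negative' example lacks it.
[status: refurbished, category: tool, stock: 0, origin: handmade]: status is refurbished, checks out → Positive.
[status: new, category: book, stock: 15, origin: handmade]: status is new, checks out → Positive.
[status: new, category: book, stock: 0, origin: imported]: status is new, checks out → Positive.
[status: used, category: garment, stock: 23, origin: imported]: status is used, lacks this property → Negative.
[status: used, category: toy, stock: 4, origin: local]: status is used, lacks this property → Negative.

Positive, Positive, Positive, Negative, Negative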